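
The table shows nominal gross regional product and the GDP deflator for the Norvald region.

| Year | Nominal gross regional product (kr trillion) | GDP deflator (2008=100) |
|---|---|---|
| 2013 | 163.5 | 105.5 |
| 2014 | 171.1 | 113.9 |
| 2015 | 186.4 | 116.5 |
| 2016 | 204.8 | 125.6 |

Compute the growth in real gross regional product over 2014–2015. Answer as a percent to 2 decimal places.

Real gross regional product 2014 = 171.1/1.139 = 150.22.
Real gross regional product 2015 = 186.4/1.165 = 160.00.
Change = 160.00/150.22 − 1 = 0.0651.

6.51%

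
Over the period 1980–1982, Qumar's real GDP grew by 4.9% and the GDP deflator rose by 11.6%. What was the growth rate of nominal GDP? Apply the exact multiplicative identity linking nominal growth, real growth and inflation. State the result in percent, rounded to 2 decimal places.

17.07%

(1 + g_nom) = (1 + g_real)(1 + π) = 1.0490 × 1.1160 = 1.17068.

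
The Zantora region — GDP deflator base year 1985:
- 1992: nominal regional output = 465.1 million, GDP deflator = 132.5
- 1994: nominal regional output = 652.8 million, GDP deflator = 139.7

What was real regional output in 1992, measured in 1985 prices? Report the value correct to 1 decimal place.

351.0 million

Real regional output = Nominal / (GDP deflator/100) = 465.1 / 1.325 = 351.02.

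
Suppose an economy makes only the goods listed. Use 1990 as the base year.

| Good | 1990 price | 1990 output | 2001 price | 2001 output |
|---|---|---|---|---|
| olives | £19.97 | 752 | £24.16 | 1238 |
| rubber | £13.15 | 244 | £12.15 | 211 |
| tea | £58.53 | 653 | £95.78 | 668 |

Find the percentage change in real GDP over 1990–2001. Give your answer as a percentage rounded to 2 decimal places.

17.98%

Real GDP 1990 = Nominal GDP 1990 = 19.97·752 + 13.15·244 + 58.53·653 = 56446.13.
Real GDP 2001 (at 1990 prices) = 19.97·1238 + 13.15·211 + 58.53·668 = 66595.55.
Real growth = 66595.55/56446.13 − 1 = 0.1798.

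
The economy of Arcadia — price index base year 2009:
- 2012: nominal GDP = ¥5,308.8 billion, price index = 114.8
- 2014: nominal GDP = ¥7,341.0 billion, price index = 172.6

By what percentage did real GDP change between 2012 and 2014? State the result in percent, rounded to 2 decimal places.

Real GDP 2012 = 5308.8 / 1.148 = 4624.39.
Real GDP 2014 = 7341.0 / 1.726 = 4253.19.
Real growth = 4253.19 / 4624.39 − 1 = -0.0803.

-8.03%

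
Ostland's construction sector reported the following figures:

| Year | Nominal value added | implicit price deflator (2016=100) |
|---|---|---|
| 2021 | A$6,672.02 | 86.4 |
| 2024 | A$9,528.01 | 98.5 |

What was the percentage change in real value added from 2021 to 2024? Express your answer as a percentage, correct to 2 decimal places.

Deflate each year: 2021 → 6672.02/0.864 = 7722.25; 2024 → 9528.01/0.985 = 9673.11.
So real value added changed by 9673.11/7722.25 − 1 = 0.2526, i.e. 25.26%.

25.26%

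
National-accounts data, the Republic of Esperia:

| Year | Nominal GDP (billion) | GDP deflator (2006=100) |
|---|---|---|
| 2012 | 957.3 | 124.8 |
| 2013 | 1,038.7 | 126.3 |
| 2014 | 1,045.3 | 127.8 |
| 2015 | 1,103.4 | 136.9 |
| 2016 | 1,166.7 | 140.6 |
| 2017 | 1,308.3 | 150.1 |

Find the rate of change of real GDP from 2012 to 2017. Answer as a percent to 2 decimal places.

Real GDP 2012 = 957.3/1.248 = 767.07.
Real GDP 2017 = 1308.3/1.501 = 871.62.
Change = 871.62/767.07 − 1 = 0.1363.

13.63%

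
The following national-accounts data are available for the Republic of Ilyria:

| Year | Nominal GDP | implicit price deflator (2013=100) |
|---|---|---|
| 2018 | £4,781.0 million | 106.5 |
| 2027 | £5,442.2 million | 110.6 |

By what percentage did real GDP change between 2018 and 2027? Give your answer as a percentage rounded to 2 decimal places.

9.61%

Deflate each year: 2018 → 4781.0/1.065 = 4489.20; 2027 → 5442.2/1.106 = 4920.61.
So real GDP changed by 4920.61/4489.20 − 1 = 0.0961, i.e. 9.61%.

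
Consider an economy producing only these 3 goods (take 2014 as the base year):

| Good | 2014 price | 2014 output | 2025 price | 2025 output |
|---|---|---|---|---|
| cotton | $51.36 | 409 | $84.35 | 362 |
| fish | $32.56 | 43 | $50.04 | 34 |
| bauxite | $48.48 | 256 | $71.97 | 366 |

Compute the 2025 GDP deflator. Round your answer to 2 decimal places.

Nominal GDP 2025 = 84.35·362 + 50.04·34 + 71.97·366 = 58577.08.
Real GDP 2025 (at 2014 prices) = 51.36·362 + 32.56·34 + 48.48·366 = 37443.04.
Deflator = Nominal/Real × 100 = 58577.08/37443.04 × 100 = 156.443.

156.44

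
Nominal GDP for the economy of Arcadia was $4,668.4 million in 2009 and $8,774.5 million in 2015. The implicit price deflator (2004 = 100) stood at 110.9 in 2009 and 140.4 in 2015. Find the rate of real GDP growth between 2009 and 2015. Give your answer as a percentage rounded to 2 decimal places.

48.46%

Deflate each year: 2009 → 4668.4/1.109 = 4209.56; 2015 → 8774.5/1.404 = 6249.64.
So real GDP changed by 6249.64/4209.56 − 1 = 0.4846, i.e. 48.46%.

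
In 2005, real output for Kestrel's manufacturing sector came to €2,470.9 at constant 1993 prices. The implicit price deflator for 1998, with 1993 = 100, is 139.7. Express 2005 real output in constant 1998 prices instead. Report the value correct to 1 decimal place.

€3,451.8

Real output in 1998 prices = Real output in 1993 prices × (P_1998/P_1993) = 2470.9 × 1.397 = 3451.85.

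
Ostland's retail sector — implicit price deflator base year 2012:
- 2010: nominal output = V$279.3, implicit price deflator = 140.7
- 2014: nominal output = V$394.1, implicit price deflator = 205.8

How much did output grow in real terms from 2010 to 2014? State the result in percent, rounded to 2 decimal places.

-3.53%

Deflate each year: 2010 → 279.3/1.407 = 198.51; 2014 → 394.1/2.058 = 191.50.
So real output changed by 191.50/198.51 − 1 = -0.0353, i.e. -3.53%.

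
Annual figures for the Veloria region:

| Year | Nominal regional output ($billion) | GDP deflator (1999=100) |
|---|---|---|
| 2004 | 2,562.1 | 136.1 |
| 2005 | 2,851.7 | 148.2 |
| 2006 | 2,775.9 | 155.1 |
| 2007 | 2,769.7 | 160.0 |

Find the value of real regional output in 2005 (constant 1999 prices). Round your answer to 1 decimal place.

$1,924.2 billion

Real regional output 2005 = 2851.7 / 1.482 = 1924.22.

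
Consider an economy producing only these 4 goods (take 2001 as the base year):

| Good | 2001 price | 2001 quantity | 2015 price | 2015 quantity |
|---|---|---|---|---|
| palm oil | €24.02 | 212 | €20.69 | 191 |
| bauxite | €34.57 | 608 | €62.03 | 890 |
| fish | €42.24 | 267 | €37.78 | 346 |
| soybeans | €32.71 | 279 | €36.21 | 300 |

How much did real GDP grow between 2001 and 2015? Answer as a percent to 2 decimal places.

28.52%

Real GDP 2001 = Nominal GDP 2001 = 24.02·212 + 34.57·608 + 42.24·267 + 32.71·279 = 46514.97.
Real GDP 2015 (at 2001 prices) = 24.02·191 + 34.57·890 + 42.24·346 + 32.71·300 = 59783.16.
Real growth = 59783.16/46514.97 − 1 = 0.2852.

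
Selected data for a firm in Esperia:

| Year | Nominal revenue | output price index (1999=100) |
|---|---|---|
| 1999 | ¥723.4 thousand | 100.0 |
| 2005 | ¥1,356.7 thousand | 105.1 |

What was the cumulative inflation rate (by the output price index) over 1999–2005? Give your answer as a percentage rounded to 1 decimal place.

Price-level change = 105.1 / 100.0 − 1 = 0.0510.

5.1%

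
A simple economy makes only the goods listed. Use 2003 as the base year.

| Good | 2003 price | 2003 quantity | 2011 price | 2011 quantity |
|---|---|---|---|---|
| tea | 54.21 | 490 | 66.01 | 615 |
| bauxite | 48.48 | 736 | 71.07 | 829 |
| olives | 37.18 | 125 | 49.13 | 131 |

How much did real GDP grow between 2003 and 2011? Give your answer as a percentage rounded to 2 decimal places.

17.20%

Real GDP 2003 = Nominal GDP 2003 = 54.21·490 + 48.48·736 + 37.18·125 = 66891.68.
Real GDP 2011 (at 2003 prices) = 54.21·615 + 48.48·829 + 37.18·131 = 78399.65.
Real growth = 78399.65/66891.68 − 1 = 0.1720.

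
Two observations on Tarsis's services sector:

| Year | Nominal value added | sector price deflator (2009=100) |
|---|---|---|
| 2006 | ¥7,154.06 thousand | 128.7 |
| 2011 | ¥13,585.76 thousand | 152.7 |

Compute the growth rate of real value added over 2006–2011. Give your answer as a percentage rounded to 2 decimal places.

60.06%

Real value added 2006 = 7154.06 / 1.287 = 5558.71.
Real value added 2011 = 13585.76 / 1.527 = 8897.03.
Real growth = 8897.03 / 5558.71 − 1 = 0.6006.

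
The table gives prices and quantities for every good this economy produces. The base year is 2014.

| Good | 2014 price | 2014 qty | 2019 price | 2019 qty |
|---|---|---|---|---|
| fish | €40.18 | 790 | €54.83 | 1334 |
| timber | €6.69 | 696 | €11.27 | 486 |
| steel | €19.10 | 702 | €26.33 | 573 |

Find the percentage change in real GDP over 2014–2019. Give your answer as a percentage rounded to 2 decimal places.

Real GDP 2014 = Nominal GDP 2014 = 40.18·790 + 6.69·696 + 19.10·702 = 49806.64.
Real GDP 2019 (at 2014 prices) = 40.18·1334 + 6.69·486 + 19.10·573 = 67795.76.
Real growth = 67795.76/49806.64 − 1 = 0.3612.

36.12%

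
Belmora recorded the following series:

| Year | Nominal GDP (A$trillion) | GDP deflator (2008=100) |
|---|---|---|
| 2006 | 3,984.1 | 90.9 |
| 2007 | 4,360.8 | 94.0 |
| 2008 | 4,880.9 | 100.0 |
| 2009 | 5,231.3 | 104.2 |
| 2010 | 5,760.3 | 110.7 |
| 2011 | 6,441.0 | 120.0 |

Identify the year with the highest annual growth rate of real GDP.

2007

2007: real = 4360.8/0.940 = 4639.15; growth vs 2006 (4382.95) = 5.85%.
2008: real = 4880.9/1.000 = 4880.90; growth vs 2007 (4639.15) = 5.21%.
2009: real = 5231.3/1.042 = 5020.44; growth vs 2008 (4880.90) = 2.86%.
2010: real = 5760.3/1.107 = 5203.52; growth vs 2009 (5020.44) = 3.65%.
2011: real = 6441.0/1.200 = 5367.50; growth vs 2010 (5203.52) = 3.15%.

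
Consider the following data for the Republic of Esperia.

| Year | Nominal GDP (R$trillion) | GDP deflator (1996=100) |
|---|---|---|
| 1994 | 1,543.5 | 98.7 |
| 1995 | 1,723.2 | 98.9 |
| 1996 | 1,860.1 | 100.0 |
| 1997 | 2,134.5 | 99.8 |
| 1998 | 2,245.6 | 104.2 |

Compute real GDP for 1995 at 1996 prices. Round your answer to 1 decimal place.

Real GDP 1995 = 1723.2 / 0.989 = 1742.37.

R$1,742.4 trillion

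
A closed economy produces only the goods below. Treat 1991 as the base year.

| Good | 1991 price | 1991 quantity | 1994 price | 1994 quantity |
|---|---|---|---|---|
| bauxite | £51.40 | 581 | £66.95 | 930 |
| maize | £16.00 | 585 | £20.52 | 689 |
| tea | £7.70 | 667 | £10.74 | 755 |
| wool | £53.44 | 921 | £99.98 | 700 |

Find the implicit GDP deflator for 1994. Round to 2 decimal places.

Nominal GDP 1994 = 66.95·930 + 20.52·689 + 10.74·755 + 99.98·700 = 154496.48.
Real GDP 1994 (at 1991 prices) = 51.40·930 + 16.00·689 + 7.70·755 + 53.44·700 = 102047.50.
Deflator = Nominal/Real × 100 = 154496.48/102047.50 × 100 = 151.397.

151.40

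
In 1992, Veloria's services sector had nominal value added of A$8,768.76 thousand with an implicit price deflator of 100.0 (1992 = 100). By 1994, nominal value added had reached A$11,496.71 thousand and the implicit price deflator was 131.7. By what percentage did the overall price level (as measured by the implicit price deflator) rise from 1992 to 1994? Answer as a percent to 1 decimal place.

31.7%

Price-level change = 131.7 / 100.0 − 1 = 0.3170.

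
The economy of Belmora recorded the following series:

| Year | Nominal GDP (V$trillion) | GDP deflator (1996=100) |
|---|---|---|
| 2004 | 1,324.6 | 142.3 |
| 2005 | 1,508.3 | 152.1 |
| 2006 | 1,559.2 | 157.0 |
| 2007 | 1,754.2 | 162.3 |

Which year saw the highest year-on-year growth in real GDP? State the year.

2007

2005: real = 1508.3/1.521 = 991.65; growth vs 2004 (930.85) = 6.53%.
2006: real = 1559.2/1.570 = 993.12; growth vs 2005 (991.65) = 0.15%.
2007: real = 1754.2/1.623 = 1080.84; growth vs 2006 (993.12) = 8.83%.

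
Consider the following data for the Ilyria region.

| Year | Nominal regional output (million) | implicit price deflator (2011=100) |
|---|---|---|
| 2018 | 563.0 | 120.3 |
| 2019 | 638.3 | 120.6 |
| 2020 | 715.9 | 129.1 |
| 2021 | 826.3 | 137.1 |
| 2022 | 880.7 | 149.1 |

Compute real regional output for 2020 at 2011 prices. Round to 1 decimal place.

Real regional output 2020 = 715.9 / 1.291 = 554.53.

554.5 million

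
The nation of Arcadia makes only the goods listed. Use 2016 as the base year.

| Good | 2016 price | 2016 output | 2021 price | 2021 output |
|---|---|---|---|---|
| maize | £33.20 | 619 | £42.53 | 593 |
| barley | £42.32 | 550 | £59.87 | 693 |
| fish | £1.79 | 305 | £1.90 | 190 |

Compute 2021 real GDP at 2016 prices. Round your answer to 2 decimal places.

£49355.46

Real GDP 2021 = Σ (p_2016 × q_2021) = 33.20·593 + 42.32·693 + 1.79·190 = 49355.46.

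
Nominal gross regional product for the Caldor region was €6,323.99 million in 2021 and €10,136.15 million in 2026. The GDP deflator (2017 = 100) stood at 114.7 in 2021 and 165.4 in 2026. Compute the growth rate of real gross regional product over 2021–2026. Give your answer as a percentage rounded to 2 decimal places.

11.15%

Real gross regional product 2021 = 6323.99 / 1.147 = 5513.50.
Real gross regional product 2026 = 10136.15 / 1.654 = 6128.26.
Real growth = 6128.26 / 5513.50 − 1 = 0.1115.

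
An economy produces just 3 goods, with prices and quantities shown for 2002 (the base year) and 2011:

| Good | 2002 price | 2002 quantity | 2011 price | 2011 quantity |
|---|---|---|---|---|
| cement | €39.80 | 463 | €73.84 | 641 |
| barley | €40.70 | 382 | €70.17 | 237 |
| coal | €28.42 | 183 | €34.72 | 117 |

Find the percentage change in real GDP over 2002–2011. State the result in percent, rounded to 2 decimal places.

-1.77%

Real GDP 2002 = Nominal GDP 2002 = 39.80·463 + 40.70·382 + 28.42·183 = 39175.66.
Real GDP 2011 (at 2002 prices) = 39.80·641 + 40.70·237 + 28.42·117 = 38482.84.
Real growth = 38482.84/39175.66 − 1 = -0.0177.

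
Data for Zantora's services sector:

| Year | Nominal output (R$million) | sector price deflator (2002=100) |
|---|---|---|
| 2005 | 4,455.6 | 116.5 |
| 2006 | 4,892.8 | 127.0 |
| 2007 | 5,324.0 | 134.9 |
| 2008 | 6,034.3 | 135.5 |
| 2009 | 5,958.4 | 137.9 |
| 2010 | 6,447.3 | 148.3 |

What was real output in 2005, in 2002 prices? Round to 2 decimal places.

Real output 2005 = 4455.6 / 1.165 = 3824.55.

R$3,824.55 million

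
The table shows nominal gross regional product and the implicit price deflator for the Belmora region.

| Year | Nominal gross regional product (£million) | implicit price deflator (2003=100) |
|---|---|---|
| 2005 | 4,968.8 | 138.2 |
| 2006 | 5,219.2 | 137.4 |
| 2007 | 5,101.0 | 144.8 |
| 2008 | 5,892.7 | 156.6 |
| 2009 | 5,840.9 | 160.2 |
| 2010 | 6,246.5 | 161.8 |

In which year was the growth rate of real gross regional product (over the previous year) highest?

2008

2006: real = 5219.2/1.374 = 3798.54; growth vs 2005 (3595.37) = 5.65%.
2007: real = 5101.0/1.448 = 3522.79; growth vs 2006 (3798.54) = -7.26%.
2008: real = 5892.7/1.566 = 3762.90; growth vs 2007 (3522.79) = 6.82%.
2009: real = 5840.9/1.602 = 3646.00; growth vs 2008 (3762.90) = -3.11%.
2010: real = 6246.5/1.618 = 3860.63; growth vs 2009 (3646.00) = 5.89%.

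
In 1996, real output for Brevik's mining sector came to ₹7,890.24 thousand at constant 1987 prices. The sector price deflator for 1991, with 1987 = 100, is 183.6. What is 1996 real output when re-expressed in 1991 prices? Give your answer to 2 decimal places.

Real output in 1991 prices = Real output in 1987 prices × (P_1991/P_1987) = 7890.24 × 1.836 = 14486.48.

₹14,486.48 thousand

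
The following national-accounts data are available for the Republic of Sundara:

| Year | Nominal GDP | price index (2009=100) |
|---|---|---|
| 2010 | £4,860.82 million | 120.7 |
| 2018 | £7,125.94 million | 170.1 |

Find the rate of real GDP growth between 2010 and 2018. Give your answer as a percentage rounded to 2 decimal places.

4.02%

Real GDP 2010 = 4860.82 / 1.207 = 4027.19.
Real GDP 2018 = 7125.94 / 1.701 = 4189.27.
Real growth = 4189.27 / 4027.19 − 1 = 0.0402.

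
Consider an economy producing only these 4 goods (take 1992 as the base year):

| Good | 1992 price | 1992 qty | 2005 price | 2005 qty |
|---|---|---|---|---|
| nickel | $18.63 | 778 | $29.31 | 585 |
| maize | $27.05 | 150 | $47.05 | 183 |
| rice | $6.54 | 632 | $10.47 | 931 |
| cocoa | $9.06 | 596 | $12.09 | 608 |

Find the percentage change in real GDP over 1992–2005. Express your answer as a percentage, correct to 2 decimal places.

Real GDP 1992 = Nominal GDP 1992 = 18.63·778 + 27.05·150 + 6.54·632 + 9.06·596 = 28084.68.
Real GDP 2005 (at 1992 prices) = 18.63·585 + 27.05·183 + 6.54·931 + 9.06·608 = 27445.92.
Real growth = 27445.92/28084.68 − 1 = -0.0227.

-2.27%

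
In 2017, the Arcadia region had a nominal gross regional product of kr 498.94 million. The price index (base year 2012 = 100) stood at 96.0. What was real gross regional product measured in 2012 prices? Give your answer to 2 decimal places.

kr 519.73 million

Real gross regional product = Nominal / (price index/100) = 498.94 / 0.960 = 519.73.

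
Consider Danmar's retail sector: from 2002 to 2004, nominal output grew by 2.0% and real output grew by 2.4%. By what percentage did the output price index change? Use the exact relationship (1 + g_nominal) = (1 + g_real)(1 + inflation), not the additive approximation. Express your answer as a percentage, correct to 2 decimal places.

-0.39%

(1 + g_nom) = (1 + g_real)(1 + π), so π = 1.0200 / 1.0240 − 1 = -0.00391.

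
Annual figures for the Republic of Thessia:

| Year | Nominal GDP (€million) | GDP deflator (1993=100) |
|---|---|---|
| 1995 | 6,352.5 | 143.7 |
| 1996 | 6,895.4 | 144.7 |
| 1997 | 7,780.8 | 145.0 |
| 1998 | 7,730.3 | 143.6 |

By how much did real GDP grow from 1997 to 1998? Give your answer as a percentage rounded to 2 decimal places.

Real GDP 1997 = 7780.8/1.450 = 5366.07.
Real GDP 1998 = 7730.3/1.436 = 5383.22.
Change = 5383.22/5366.07 − 1 = 0.0032.

0.32%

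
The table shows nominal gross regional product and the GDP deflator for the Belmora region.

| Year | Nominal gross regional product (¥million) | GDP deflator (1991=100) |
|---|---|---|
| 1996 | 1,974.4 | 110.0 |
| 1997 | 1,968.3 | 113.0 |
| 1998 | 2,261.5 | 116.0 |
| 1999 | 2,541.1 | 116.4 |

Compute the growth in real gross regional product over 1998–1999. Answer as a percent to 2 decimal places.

11.98%

Real gross regional product 1998 = 2261.5/1.160 = 1949.57.
Real gross regional product 1999 = 2541.1/1.164 = 2183.08.
Change = 2183.08/1949.57 − 1 = 0.1198.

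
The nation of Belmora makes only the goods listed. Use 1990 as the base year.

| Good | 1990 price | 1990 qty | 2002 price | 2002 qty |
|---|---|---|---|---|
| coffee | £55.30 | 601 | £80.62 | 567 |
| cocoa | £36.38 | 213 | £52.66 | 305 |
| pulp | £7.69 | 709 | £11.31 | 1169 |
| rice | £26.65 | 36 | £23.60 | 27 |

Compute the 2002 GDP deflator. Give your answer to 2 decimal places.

Nominal GDP 2002 = 80.62·567 + 52.66·305 + 11.31·1169 + 23.60·27 = 75631.43.
Real GDP 2002 (at 1990 prices) = 55.30·567 + 36.38·305 + 7.69·1169 + 26.65·27 = 52160.16.
Deflator = Nominal/Real × 100 = 75631.43/52160.16 × 100 = 144.998.

145.00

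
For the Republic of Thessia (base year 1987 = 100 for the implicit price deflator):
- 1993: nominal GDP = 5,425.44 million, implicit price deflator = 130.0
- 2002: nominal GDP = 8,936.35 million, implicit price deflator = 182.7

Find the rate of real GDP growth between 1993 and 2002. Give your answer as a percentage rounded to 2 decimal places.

17.20%

Deflate each year: 1993 → 5425.44/1.300 = 4173.42; 2002 → 8936.35/1.827 = 4891.27.
So real GDP changed by 4891.27/4173.42 − 1 = 0.1720, i.e. 17.20%.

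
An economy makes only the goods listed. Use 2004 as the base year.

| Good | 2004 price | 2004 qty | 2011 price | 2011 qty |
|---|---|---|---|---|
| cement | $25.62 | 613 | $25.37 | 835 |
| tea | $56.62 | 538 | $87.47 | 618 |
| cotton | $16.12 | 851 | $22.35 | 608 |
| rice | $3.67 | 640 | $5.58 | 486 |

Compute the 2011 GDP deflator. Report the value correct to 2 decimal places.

Nominal GDP 2011 = 25.37·835 + 87.47·618 + 22.35·608 + 5.58·486 = 91541.09.
Real GDP 2011 (at 2004 prices) = 25.62·835 + 56.62·618 + 16.12·608 + 3.67·486 = 67968.44.
Deflator = Nominal/Real × 100 = 91541.09/67968.44 × 100 = 134.682.

134.68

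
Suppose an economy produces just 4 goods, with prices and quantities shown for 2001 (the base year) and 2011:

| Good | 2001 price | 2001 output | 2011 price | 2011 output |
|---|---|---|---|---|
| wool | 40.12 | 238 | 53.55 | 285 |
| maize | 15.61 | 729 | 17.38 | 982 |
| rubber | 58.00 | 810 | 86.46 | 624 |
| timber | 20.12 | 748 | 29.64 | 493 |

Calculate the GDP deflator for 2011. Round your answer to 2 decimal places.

Nominal GDP 2011 = 53.55·285 + 17.38·982 + 86.46·624 + 29.64·493 = 100892.47.
Real GDP 2011 (at 2001 prices) = 40.12·285 + 15.61·982 + 58.00·624 + 20.12·493 = 72874.38.
Deflator = Nominal/Real × 100 = 100892.47/72874.38 × 100 = 138.447.

138.45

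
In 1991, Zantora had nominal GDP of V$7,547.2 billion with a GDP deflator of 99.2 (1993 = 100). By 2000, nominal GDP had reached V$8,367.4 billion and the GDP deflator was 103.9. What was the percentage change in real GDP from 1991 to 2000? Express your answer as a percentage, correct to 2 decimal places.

Deflate each year: 1991 → 7547.2/0.992 = 7608.06; 2000 → 8367.4/1.039 = 8053.32.
So real GDP changed by 8053.32/7608.06 − 1 = 0.0585, i.e. 5.85%.

5.85%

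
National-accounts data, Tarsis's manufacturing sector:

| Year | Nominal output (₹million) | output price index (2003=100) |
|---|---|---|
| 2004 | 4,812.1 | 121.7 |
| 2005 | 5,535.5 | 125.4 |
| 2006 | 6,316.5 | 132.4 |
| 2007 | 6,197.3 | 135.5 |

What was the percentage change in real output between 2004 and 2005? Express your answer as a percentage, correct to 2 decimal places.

Real output 2004 = 4812.1/1.217 = 3954.07.
Real output 2005 = 5535.5/1.254 = 4414.27.
Change = 4414.27/3954.07 − 1 = 0.1164.

11.64%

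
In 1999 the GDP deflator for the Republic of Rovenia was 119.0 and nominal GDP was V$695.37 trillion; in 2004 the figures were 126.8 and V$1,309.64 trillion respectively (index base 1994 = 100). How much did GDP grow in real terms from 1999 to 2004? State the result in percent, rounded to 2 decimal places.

Deflate each year: 1999 → 695.37/1.190 = 584.34; 2004 → 1309.64/1.268 = 1032.84.
So real GDP changed by 1032.84/584.34 − 1 = 0.7675, i.e. 76.75%.

76.75%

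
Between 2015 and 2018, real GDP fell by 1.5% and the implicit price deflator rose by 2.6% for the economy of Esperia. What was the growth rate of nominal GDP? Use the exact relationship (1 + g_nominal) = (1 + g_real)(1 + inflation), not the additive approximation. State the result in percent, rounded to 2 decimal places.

(1 + g_nom) = (1 + g_real)(1 + π) = 0.9850 × 1.0260 = 1.01061.

1.06%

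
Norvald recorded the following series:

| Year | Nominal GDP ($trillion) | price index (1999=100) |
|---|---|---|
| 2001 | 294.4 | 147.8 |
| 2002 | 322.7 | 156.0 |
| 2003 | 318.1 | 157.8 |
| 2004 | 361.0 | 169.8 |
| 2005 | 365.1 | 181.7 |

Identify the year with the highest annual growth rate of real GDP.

2004

2002: real = 322.7/1.560 = 206.86; growth vs 2001 (199.19) = 3.85%.
2003: real = 318.1/1.578 = 201.58; growth vs 2002 (206.86) = -2.55%.
2004: real = 361.0/1.698 = 212.60; growth vs 2003 (201.58) = 5.47%.
2005: real = 365.1/1.817 = 200.94; growth vs 2004 (212.60) = -5.48%.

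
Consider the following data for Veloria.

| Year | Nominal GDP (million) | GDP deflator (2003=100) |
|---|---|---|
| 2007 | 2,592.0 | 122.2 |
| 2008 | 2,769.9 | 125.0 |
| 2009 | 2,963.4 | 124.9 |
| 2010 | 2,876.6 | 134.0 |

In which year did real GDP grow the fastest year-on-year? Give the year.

2008: real = 2769.9/1.250 = 2215.92; growth vs 2007 (2121.11) = 4.47%.
2009: real = 2963.4/1.249 = 2372.62; growth vs 2008 (2215.92) = 7.07%.
2010: real = 2876.6/1.340 = 2146.72; growth vs 2009 (2372.62) = -9.52%.

2009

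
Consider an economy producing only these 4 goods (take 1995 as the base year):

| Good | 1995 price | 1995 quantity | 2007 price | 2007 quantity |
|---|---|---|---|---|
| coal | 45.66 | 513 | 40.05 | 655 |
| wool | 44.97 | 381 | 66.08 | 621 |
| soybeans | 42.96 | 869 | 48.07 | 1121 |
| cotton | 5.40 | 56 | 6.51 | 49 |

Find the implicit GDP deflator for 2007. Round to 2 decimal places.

114.32

Nominal GDP 2007 = 40.05·655 + 66.08·621 + 48.07·1121 + 6.51·49 = 121473.89.
Real GDP 2007 (at 1995 prices) = 45.66·655 + 44.97·621 + 42.96·1121 + 5.40·49 = 106256.43.
Deflator = Nominal/Real × 100 = 121473.89/106256.43 × 100 = 114.321.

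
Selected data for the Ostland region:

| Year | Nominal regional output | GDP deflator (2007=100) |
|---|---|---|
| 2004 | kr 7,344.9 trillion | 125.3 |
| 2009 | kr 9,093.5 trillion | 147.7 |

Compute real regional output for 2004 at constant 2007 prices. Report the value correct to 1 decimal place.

kr 5,861.9 trillion

Real regional output = Nominal / (GDP deflator/100) = 7344.9 / 1.253 = 5861.85.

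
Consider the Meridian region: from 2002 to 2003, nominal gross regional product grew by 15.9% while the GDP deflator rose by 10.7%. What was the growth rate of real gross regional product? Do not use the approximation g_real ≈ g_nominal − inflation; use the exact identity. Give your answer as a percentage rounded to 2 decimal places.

(1 + g_nom) = (1 + g_real)(1 + π), so g_real = 1.1590 / 1.1070 − 1 = 0.04697.

4.70%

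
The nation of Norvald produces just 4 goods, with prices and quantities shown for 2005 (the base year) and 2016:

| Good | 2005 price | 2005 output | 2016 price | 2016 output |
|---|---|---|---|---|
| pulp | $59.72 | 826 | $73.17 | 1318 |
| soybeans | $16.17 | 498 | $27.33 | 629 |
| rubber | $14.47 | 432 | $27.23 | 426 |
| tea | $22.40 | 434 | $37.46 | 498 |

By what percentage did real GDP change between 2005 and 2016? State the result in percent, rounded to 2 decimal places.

Real GDP 2005 = Nominal GDP 2005 = 59.72·826 + 16.17·498 + 14.47·432 + 22.40·434 = 73354.02.
Real GDP 2016 (at 2005 prices) = 59.72·1318 + 16.17·629 + 14.47·426 + 22.40·498 = 106201.31.
Real growth = 106201.31/73354.02 − 1 = 0.4478.

44.78%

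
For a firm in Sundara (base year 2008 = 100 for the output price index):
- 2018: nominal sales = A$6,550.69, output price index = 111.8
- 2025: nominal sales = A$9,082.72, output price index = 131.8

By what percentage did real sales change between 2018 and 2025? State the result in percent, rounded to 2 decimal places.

Real sales 2018 = 6550.69 / 1.118 = 5859.29.
Real sales 2025 = 9082.72 / 1.318 = 6891.29.
Real growth = 6891.29 / 5859.29 − 1 = 0.1761.

17.61%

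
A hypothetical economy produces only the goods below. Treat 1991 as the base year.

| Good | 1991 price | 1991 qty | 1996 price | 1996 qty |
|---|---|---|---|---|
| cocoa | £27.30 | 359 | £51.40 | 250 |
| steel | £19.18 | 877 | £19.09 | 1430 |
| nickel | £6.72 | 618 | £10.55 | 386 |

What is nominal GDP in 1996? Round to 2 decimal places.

Nominal GDP 1996 = Σ (p_1996 × q_1996) = 51.40·250 + 19.09·1430 + 10.55·386 = 44221.00.

£44221.00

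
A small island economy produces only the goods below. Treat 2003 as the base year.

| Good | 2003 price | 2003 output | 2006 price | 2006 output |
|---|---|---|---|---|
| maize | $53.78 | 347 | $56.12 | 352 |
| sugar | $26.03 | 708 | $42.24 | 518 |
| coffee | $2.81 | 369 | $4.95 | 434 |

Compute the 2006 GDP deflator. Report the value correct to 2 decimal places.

130.18

Nominal GDP 2006 = 56.12·352 + 42.24·518 + 4.95·434 = 43782.86.
Real GDP 2006 (at 2003 prices) = 53.78·352 + 26.03·518 + 2.81·434 = 33633.64.
Deflator = Nominal/Real × 100 = 43782.86/33633.64 × 100 = 130.176.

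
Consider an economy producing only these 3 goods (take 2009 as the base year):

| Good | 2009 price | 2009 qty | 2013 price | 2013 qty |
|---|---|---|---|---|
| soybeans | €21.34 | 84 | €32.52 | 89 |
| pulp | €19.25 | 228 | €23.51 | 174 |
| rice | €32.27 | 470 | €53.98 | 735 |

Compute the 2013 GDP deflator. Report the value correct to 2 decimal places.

161.08

Nominal GDP 2013 = 32.52·89 + 23.51·174 + 53.98·735 = 46660.32.
Real GDP 2013 (at 2009 prices) = 21.34·89 + 19.25·174 + 32.27·735 = 28967.21.
Deflator = Nominal/Real × 100 = 46660.32/28967.21 × 100 = 161.080.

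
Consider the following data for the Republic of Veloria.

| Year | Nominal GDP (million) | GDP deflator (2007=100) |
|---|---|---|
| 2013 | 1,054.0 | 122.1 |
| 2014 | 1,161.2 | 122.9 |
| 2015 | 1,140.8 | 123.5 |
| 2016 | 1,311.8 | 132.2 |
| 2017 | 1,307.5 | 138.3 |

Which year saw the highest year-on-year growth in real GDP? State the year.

2014

2014: real = 1161.2/1.229 = 944.83; growth vs 2013 (863.23) = 9.45%.
2015: real = 1140.8/1.235 = 923.72; growth vs 2014 (944.83) = -2.23%.
2016: real = 1311.8/1.322 = 992.28; growth vs 2015 (923.72) = 7.42%.
2017: real = 1307.5/1.383 = 945.41; growth vs 2016 (992.28) = -4.72%.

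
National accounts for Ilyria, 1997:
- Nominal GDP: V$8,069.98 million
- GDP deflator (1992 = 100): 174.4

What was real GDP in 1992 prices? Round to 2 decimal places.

Real GDP = Nominal / (GDP deflator/100) = 8069.98 / 1.744 = 4627.28.

V$4,627.28 million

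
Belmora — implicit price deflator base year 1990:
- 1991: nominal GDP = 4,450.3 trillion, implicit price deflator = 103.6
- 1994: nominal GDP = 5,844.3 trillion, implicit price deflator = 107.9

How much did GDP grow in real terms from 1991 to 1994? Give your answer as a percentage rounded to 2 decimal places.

26.09%

Real GDP 1991 = 4450.3 / 1.036 = 4295.66.
Real GDP 1994 = 5844.3 / 1.079 = 5416.40.
Real growth = 5416.40 / 4295.66 − 1 = 0.2609.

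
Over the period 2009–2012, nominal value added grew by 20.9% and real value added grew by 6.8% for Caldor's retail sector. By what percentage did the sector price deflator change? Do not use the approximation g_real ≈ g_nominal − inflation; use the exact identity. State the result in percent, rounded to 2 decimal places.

(1 + g_nom) = (1 + g_real)(1 + π), so π = 1.2090 / 1.0680 − 1 = 0.13202.

13.20%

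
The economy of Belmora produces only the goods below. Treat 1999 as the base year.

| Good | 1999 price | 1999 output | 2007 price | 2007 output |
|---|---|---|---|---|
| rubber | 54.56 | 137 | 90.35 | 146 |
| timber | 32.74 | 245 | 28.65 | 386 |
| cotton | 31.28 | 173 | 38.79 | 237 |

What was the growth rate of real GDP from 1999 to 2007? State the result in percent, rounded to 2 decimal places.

34.00%

Real GDP 1999 = Nominal GDP 1999 = 54.56·137 + 32.74·245 + 31.28·173 = 20907.46.
Real GDP 2007 (at 1999 prices) = 54.56·146 + 32.74·386 + 31.28·237 = 28016.76.
Real growth = 28016.76/20907.46 − 1 = 0.3400.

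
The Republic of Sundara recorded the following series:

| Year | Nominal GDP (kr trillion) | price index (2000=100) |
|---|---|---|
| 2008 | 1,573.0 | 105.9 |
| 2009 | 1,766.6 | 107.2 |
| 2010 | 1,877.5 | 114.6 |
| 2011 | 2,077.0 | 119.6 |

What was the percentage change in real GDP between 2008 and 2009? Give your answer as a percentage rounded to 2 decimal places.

Real GDP 2008 = 1573.0/1.059 = 1485.36.
Real GDP 2009 = 1766.6/1.072 = 1647.95.
Change = 1647.95/1485.36 − 1 = 0.1095.

10.95%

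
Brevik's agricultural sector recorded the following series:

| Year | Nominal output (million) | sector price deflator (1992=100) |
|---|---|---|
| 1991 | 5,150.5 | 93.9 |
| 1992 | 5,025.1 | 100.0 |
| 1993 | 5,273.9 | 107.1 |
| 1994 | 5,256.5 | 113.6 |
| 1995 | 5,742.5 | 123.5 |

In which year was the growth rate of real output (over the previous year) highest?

1995

1992: real = 5025.1/1.000 = 5025.10; growth vs 1991 (5485.09) = -8.39%.
1993: real = 5273.9/1.071 = 4924.28; growth vs 1992 (5025.10) = -2.01%.
1994: real = 5256.5/1.136 = 4627.20; growth vs 1993 (4924.28) = -6.03%.
1995: real = 5742.5/1.235 = 4649.80; growth vs 1994 (4627.20) = 0.49%.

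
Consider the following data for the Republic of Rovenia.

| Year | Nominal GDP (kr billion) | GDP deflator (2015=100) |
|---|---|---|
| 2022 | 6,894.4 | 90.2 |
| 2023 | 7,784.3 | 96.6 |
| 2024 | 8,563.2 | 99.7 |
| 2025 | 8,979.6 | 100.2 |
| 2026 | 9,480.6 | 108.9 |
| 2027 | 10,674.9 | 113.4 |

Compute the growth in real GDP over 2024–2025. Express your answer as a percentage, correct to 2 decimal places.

Real GDP 2024 = 8563.2/0.997 = 8588.97.
Real GDP 2025 = 8979.6/1.002 = 8961.68.
Change = 8961.68/8588.97 − 1 = 0.0434.

4.34%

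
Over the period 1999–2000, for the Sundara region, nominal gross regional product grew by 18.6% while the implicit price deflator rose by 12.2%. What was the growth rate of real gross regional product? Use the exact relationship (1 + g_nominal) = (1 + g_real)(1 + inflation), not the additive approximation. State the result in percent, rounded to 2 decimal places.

(1 + g_nom) = (1 + g_real)(1 + π), so g_real = 1.1860 / 1.1220 − 1 = 0.05704.

5.70%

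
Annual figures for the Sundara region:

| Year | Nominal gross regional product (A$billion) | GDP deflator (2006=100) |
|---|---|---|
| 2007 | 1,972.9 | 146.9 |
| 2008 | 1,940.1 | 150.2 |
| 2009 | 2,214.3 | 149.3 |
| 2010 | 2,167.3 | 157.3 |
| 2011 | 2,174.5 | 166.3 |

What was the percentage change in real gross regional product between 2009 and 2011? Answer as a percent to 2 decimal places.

-11.84%

Real gross regional product 2009 = 2214.3/1.493 = 1483.12.
Real gross regional product 2011 = 2174.5/1.663 = 1307.58.
Change = 1307.58/1483.12 − 1 = -0.1184.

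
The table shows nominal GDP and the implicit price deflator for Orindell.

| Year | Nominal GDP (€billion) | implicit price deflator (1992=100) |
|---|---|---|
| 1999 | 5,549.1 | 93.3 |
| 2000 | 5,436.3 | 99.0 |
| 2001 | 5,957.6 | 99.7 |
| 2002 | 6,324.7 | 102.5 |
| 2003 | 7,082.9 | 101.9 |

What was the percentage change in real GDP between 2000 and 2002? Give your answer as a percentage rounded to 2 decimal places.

Real GDP 2000 = 5436.3/0.990 = 5491.21.
Real GDP 2002 = 6324.7/1.025 = 6170.44.
Change = 6170.44/5491.21 − 1 = 0.1237.

12.37%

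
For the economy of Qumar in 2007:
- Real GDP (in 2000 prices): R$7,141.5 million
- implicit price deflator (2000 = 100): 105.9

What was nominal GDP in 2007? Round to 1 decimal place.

Nominal GDP = Real × (implicit price deflator/100) = 7141.5 × 1.059 = 7562.85.

R$7,562.8 million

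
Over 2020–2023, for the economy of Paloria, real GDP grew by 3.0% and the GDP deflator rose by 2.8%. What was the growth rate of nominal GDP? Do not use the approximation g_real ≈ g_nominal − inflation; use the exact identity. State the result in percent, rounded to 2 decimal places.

5.88%

(1 + g_nom) = (1 + g_real)(1 + π) = 1.0300 × 1.0280 = 1.05884.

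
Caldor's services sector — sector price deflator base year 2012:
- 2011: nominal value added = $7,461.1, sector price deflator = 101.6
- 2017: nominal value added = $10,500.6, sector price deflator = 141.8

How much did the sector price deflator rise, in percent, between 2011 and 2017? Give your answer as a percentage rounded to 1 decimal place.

Price-level change = 141.8 / 101.6 − 1 = 0.3957.

39.6%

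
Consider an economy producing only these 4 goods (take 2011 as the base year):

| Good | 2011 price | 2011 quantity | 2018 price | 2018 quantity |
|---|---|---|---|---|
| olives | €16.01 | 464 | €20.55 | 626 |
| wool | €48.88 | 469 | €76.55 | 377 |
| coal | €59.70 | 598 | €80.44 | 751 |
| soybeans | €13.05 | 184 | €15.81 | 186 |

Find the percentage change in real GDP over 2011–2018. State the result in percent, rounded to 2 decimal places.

10.60%

Real GDP 2011 = Nominal GDP 2011 = 16.01·464 + 48.88·469 + 59.70·598 + 13.05·184 = 68455.16.
Real GDP 2018 (at 2011 prices) = 16.01·626 + 48.88·377 + 59.70·751 + 13.05·186 = 75712.02.
Real growth = 75712.02/68455.16 − 1 = 0.1060.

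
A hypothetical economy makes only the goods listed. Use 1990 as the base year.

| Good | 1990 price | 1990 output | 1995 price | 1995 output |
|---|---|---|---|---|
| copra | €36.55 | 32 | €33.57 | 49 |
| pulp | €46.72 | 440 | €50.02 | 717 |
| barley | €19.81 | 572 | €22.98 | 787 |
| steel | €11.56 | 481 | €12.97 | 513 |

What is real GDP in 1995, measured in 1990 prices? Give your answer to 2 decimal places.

€56809.94

Real GDP 1995 = Σ (p_1990 × q_1995) = 36.55·49 + 46.72·717 + 19.81·787 + 11.56·513 = 56809.94.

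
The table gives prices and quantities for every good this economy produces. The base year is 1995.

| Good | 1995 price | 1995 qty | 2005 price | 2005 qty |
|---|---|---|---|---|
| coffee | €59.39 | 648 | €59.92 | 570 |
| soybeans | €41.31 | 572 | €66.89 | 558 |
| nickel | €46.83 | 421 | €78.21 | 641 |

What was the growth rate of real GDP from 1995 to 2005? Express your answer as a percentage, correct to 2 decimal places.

Real GDP 1995 = Nominal GDP 1995 = 59.39·648 + 41.31·572 + 46.83·421 = 81829.47.
Real GDP 2005 (at 1995 prices) = 59.39·570 + 41.31·558 + 46.83·641 = 86921.31.
Real growth = 86921.31/81829.47 − 1 = 0.0622.

6.22%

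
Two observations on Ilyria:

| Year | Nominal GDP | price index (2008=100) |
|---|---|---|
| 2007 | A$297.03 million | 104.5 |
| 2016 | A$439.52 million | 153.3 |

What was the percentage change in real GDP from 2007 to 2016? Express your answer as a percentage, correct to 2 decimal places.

Real GDP 2007 = 297.03 / 1.045 = 284.24.
Real GDP 2016 = 439.52 / 1.533 = 286.71.
Real growth = 286.71 / 284.24 − 1 = 0.0087.

0.87%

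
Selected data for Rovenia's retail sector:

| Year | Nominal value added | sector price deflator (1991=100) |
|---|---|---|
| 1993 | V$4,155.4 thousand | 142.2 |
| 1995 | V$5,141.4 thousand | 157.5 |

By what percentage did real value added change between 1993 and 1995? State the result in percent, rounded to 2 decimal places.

11.71%

Deflate each year: 1993 → 4155.4/1.422 = 2922.22; 1995 → 5141.4/1.575 = 3264.38.
So real value added changed by 3264.38/2922.22 − 1 = 0.1171, i.e. 11.71%.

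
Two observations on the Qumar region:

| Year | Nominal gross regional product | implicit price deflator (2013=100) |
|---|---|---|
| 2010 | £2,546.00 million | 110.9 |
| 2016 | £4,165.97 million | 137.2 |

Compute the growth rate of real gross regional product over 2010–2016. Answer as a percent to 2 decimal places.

32.26%

Deflate each year: 2010 → 2546.00/1.109 = 2295.76; 2016 → 4165.97/1.372 = 3036.42.
So real gross regional product changed by 3036.42/2295.76 − 1 = 0.3226, i.e. 32.26%.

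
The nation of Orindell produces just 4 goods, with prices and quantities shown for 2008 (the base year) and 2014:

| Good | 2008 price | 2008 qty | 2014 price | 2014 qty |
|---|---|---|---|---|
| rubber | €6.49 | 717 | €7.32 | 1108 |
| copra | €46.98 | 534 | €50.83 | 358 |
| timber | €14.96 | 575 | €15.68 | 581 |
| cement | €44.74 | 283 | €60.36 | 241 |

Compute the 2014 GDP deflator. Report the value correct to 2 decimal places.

Nominal GDP 2014 = 7.32·1108 + 50.83·358 + 15.68·581 + 60.36·241 = 49964.54.
Real GDP 2014 (at 2008 prices) = 6.49·1108 + 46.98·358 + 14.96·581 + 44.74·241 = 43483.86.
Deflator = Nominal/Real × 100 = 49964.54/43483.86 × 100 = 114.904.

114.90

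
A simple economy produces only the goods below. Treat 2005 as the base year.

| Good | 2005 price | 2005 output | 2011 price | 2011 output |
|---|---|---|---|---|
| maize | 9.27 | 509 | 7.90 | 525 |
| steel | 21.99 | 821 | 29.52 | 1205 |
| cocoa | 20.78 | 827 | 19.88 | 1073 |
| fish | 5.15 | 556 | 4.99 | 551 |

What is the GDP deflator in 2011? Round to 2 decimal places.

112.92

Nominal GDP 2011 = 7.90·525 + 29.52·1205 + 19.88·1073 + 4.99·551 = 63799.83.
Real GDP 2011 (at 2005 prices) = 9.27·525 + 21.99·1205 + 20.78·1073 + 5.15·551 = 56499.29.
Deflator = Nominal/Real × 100 = 63799.83/56499.29 × 100 = 112.921.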